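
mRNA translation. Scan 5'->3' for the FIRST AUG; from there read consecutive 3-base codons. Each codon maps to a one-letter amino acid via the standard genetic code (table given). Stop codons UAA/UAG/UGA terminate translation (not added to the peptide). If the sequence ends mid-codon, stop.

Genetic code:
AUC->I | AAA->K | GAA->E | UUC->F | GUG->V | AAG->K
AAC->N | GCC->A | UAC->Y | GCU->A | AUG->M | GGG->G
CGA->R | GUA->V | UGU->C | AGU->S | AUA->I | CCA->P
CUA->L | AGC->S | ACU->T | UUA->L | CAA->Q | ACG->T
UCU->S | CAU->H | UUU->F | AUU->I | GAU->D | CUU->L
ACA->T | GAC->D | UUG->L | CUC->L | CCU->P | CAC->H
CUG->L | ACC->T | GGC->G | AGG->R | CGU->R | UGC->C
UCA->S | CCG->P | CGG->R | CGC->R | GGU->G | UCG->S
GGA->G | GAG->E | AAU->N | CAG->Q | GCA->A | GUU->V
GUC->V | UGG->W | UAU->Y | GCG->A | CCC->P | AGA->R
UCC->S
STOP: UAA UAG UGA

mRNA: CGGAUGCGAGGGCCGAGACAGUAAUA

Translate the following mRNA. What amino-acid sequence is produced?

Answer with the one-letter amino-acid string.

Answer: MRGPRQ

Derivation:
start AUG at pos 3
pos 3: AUG -> M; peptide=M
pos 6: CGA -> R; peptide=MR
pos 9: GGG -> G; peptide=MRG
pos 12: CCG -> P; peptide=MRGP
pos 15: AGA -> R; peptide=MRGPR
pos 18: CAG -> Q; peptide=MRGPRQ
pos 21: UAA -> STOP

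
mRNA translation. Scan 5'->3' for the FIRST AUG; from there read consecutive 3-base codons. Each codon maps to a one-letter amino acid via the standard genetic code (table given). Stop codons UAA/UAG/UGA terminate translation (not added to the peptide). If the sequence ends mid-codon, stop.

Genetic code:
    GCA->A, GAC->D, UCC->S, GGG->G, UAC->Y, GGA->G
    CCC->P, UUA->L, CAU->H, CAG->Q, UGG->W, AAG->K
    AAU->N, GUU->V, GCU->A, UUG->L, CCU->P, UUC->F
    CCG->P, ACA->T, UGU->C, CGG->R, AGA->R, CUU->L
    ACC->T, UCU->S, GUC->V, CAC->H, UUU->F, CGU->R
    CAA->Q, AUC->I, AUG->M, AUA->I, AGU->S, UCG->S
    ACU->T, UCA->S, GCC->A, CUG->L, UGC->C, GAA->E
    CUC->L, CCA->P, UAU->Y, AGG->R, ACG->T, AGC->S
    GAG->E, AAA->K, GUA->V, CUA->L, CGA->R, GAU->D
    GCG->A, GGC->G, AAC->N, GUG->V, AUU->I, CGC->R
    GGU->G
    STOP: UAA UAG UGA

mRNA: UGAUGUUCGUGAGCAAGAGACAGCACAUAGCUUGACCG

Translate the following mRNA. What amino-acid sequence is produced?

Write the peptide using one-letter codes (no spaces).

start AUG at pos 2
pos 2: AUG -> M; peptide=M
pos 5: UUC -> F; peptide=MF
pos 8: GUG -> V; peptide=MFV
pos 11: AGC -> S; peptide=MFVS
pos 14: AAG -> K; peptide=MFVSK
pos 17: AGA -> R; peptide=MFVSKR
pos 20: CAG -> Q; peptide=MFVSKRQ
pos 23: CAC -> H; peptide=MFVSKRQH
pos 26: AUA -> I; peptide=MFVSKRQHI
pos 29: GCU -> A; peptide=MFVSKRQHIA
pos 32: UGA -> STOP

Answer: MFVSKRQHIA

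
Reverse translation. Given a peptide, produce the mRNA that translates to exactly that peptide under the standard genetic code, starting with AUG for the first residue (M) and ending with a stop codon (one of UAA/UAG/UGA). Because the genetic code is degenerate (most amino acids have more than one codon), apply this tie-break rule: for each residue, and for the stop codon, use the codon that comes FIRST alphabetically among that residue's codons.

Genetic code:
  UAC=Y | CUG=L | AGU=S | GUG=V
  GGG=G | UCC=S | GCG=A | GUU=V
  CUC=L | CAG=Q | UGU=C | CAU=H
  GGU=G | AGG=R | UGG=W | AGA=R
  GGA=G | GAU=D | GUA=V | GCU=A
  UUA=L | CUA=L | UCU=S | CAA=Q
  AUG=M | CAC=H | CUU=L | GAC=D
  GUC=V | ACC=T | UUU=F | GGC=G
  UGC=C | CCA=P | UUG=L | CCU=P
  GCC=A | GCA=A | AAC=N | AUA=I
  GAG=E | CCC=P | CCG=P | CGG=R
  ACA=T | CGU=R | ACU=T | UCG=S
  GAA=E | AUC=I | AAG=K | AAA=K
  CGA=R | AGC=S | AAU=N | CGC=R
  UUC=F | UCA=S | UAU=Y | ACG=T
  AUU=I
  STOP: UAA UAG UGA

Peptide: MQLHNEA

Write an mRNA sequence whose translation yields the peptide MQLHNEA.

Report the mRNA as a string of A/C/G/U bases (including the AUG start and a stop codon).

residue 1: M -> AUG (start codon)
residue 2: Q codons sorted = CAA,CAG -> pick first = CAA
residue 3: L codons sorted = CUA,CUC,CUG,CUU,UUA,UUG -> pick first = CUA
residue 4: H codons sorted = CAC,CAU -> pick first = CAC
residue 5: N codons sorted = AAC,AAU -> pick first = AAC
residue 6: E codons sorted = GAA,GAG -> pick first = GAA
residue 7: A codons sorted = GCA,GCC,GCG,GCU -> pick first = GCA
terminator: stop codons sorted = UAA,UAG,UGA -> pick first = UAA

Answer: mRNA: AUGCAACUACACAACGAAGCAUAA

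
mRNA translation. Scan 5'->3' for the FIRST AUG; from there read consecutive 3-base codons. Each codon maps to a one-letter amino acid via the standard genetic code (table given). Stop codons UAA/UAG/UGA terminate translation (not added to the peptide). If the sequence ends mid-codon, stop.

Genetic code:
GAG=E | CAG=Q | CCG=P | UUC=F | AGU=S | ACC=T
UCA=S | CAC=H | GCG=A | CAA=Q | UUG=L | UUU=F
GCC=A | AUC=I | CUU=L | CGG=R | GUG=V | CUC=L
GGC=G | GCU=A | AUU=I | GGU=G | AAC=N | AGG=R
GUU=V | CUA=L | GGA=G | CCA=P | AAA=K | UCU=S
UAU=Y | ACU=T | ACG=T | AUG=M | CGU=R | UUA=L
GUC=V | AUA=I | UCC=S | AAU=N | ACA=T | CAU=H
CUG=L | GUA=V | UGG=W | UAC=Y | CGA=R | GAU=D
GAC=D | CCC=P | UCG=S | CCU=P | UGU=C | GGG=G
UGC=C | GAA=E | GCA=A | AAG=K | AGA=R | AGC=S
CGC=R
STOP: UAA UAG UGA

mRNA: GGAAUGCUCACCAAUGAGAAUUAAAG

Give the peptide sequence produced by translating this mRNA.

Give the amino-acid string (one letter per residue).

Answer: MLTNEN

Derivation:
start AUG at pos 3
pos 3: AUG -> M; peptide=M
pos 6: CUC -> L; peptide=ML
pos 9: ACC -> T; peptide=MLT
pos 12: AAU -> N; peptide=MLTN
pos 15: GAG -> E; peptide=MLTNE
pos 18: AAU -> N; peptide=MLTNEN
pos 21: UAA -> STOP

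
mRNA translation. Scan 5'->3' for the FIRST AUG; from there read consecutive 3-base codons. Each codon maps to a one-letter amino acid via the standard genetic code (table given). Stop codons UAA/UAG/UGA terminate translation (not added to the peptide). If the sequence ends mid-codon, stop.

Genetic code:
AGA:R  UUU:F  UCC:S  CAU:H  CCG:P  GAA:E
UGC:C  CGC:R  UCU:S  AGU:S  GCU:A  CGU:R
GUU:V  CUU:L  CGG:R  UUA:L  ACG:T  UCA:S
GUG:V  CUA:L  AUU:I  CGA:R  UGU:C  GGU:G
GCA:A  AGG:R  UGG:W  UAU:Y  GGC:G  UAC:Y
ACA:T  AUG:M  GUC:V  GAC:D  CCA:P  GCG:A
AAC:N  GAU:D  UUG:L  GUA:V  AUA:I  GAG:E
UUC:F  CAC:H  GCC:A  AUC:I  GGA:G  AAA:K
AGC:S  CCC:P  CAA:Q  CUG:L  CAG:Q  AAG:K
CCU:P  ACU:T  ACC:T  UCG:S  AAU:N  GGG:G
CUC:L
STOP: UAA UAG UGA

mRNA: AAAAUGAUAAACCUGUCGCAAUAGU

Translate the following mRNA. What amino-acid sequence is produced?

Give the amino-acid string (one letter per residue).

start AUG at pos 3
pos 3: AUG -> M; peptide=M
pos 6: AUA -> I; peptide=MI
pos 9: AAC -> N; peptide=MIN
pos 12: CUG -> L; peptide=MINL
pos 15: UCG -> S; peptide=MINLS
pos 18: CAA -> Q; peptide=MINLSQ
pos 21: UAG -> STOP

Answer: MINLSQ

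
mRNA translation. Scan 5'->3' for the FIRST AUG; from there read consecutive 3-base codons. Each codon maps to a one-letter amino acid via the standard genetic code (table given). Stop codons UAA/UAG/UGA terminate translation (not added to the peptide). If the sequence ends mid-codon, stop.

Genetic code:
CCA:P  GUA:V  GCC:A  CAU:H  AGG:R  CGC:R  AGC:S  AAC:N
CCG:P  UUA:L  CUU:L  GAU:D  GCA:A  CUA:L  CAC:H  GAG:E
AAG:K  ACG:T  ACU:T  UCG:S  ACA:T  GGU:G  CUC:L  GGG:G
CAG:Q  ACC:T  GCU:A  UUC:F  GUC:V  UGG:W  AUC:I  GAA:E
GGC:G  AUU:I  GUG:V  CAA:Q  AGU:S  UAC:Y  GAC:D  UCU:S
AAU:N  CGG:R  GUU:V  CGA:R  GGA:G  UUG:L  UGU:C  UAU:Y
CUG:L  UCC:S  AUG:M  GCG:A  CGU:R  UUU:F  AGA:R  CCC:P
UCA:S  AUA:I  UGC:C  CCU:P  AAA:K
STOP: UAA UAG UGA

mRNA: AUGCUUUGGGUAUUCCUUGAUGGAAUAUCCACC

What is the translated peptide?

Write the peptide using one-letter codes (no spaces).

start AUG at pos 0
pos 0: AUG -> M; peptide=M
pos 3: CUU -> L; peptide=ML
pos 6: UGG -> W; peptide=MLW
pos 9: GUA -> V; peptide=MLWV
pos 12: UUC -> F; peptide=MLWVF
pos 15: CUU -> L; peptide=MLWVFL
pos 18: GAU -> D; peptide=MLWVFLD
pos 21: GGA -> G; peptide=MLWVFLDG
pos 24: AUA -> I; peptide=MLWVFLDGI
pos 27: UCC -> S; peptide=MLWVFLDGIS
pos 30: ACC -> T; peptide=MLWVFLDGIST
pos 33: only 0 nt remain (<3), stop (end of mRNA)

Answer: MLWVFLDGIST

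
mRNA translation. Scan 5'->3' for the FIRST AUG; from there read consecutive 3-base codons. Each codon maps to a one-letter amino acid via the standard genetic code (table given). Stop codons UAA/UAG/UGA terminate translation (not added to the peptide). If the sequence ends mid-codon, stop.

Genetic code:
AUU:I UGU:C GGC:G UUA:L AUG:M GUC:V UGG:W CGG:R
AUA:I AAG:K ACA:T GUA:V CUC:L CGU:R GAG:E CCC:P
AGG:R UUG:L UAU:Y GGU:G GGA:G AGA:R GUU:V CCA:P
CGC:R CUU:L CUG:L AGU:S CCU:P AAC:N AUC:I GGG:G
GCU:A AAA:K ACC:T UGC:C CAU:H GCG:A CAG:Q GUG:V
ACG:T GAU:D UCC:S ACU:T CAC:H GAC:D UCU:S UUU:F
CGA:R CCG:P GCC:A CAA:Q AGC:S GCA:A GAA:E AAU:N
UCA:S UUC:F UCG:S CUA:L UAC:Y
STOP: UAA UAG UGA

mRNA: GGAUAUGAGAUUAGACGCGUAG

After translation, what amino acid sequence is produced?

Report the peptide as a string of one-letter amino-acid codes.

Answer: MRLDA

Derivation:
start AUG at pos 4
pos 4: AUG -> M; peptide=M
pos 7: AGA -> R; peptide=MR
pos 10: UUA -> L; peptide=MRL
pos 13: GAC -> D; peptide=MRLD
pos 16: GCG -> A; peptide=MRLDA
pos 19: UAG -> STOP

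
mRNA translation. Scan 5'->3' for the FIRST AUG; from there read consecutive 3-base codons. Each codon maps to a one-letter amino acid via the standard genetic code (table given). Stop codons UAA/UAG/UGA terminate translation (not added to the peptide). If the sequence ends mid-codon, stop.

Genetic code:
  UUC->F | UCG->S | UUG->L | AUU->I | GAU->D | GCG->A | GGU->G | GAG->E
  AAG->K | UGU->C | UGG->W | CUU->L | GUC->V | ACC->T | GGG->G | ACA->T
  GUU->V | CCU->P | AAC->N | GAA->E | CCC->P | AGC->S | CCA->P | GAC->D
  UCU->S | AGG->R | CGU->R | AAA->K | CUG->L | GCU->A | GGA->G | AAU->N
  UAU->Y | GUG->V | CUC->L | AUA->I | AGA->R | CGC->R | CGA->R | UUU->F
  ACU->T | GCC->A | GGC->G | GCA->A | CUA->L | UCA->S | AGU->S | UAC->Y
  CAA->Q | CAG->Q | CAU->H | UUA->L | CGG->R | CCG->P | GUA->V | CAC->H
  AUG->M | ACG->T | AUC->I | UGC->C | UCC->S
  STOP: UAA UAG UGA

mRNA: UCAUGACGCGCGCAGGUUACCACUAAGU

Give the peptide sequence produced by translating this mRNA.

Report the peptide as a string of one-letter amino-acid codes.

start AUG at pos 2
pos 2: AUG -> M; peptide=M
pos 5: ACG -> T; peptide=MT
pos 8: CGC -> R; peptide=MTR
pos 11: GCA -> A; peptide=MTRA
pos 14: GGU -> G; peptide=MTRAG
pos 17: UAC -> Y; peptide=MTRAGY
pos 20: CAC -> H; peptide=MTRAGYH
pos 23: UAA -> STOP

Answer: MTRAGYH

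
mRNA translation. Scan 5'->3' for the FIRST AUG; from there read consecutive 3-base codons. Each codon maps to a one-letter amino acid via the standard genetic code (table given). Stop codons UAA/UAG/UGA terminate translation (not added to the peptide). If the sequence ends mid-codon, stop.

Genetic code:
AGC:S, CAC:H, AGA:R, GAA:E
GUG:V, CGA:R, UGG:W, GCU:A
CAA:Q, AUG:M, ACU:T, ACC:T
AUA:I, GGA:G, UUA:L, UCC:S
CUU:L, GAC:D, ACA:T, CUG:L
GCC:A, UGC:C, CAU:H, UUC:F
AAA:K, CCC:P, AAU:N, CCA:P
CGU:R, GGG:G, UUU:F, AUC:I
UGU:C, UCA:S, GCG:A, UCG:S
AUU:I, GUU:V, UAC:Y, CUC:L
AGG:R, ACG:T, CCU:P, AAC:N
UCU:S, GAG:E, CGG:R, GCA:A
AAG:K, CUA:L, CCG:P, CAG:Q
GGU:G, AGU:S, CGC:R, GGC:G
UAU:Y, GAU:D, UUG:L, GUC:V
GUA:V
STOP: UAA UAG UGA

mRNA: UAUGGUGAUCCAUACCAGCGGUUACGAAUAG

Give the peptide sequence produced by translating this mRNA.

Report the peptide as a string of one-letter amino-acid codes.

start AUG at pos 1
pos 1: AUG -> M; peptide=M
pos 4: GUG -> V; peptide=MV
pos 7: AUC -> I; peptide=MVI
pos 10: CAU -> H; peptide=MVIH
pos 13: ACC -> T; peptide=MVIHT
pos 16: AGC -> S; peptide=MVIHTS
pos 19: GGU -> G; peptide=MVIHTSG
pos 22: UAC -> Y; peptide=MVIHTSGY
pos 25: GAA -> E; peptide=MVIHTSGYE
pos 28: UAG -> STOP

Answer: MVIHTSGYE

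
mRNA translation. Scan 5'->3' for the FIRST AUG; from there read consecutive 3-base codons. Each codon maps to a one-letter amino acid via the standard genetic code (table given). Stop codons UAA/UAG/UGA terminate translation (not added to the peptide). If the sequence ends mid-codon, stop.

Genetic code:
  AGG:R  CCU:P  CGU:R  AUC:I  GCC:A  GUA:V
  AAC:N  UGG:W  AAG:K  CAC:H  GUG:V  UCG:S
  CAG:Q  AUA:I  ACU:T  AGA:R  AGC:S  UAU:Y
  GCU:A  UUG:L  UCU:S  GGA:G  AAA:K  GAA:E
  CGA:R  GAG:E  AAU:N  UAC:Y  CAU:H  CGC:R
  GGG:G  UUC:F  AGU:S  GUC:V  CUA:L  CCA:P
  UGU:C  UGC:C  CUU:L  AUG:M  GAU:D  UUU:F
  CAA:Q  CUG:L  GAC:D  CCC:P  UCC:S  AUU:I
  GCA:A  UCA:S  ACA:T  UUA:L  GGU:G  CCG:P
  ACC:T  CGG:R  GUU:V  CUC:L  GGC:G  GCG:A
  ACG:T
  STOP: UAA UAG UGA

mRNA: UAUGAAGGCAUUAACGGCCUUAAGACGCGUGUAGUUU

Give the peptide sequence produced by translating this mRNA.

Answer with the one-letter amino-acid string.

Answer: MKALTALRRV

Derivation:
start AUG at pos 1
pos 1: AUG -> M; peptide=M
pos 4: AAG -> K; peptide=MK
pos 7: GCA -> A; peptide=MKA
pos 10: UUA -> L; peptide=MKAL
pos 13: ACG -> T; peptide=MKALT
pos 16: GCC -> A; peptide=MKALTA
pos 19: UUA -> L; peptide=MKALTAL
pos 22: AGA -> R; peptide=MKALTALR
pos 25: CGC -> R; peptide=MKALTALRR
pos 28: GUG -> V; peptide=MKALTALRRV
pos 31: UAG -> STOP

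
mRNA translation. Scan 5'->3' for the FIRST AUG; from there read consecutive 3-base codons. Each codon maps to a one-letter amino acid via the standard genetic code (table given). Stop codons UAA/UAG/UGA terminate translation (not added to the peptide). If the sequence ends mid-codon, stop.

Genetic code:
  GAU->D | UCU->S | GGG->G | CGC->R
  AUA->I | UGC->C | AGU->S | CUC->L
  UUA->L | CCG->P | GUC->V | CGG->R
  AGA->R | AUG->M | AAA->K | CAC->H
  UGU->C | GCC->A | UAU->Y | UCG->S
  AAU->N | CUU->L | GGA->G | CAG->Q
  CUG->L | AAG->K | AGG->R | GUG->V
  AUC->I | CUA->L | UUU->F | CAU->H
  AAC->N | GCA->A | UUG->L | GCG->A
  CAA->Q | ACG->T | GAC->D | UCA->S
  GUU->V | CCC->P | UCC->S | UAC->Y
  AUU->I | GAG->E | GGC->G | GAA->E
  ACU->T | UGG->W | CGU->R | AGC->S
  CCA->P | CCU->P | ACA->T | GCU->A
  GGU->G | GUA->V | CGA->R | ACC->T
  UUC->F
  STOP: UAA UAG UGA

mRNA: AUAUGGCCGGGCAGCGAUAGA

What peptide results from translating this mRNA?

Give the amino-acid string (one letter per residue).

Answer: MAGQR

Derivation:
start AUG at pos 2
pos 2: AUG -> M; peptide=M
pos 5: GCC -> A; peptide=MA
pos 8: GGG -> G; peptide=MAG
pos 11: CAG -> Q; peptide=MAGQ
pos 14: CGA -> R; peptide=MAGQR
pos 17: UAG -> STOP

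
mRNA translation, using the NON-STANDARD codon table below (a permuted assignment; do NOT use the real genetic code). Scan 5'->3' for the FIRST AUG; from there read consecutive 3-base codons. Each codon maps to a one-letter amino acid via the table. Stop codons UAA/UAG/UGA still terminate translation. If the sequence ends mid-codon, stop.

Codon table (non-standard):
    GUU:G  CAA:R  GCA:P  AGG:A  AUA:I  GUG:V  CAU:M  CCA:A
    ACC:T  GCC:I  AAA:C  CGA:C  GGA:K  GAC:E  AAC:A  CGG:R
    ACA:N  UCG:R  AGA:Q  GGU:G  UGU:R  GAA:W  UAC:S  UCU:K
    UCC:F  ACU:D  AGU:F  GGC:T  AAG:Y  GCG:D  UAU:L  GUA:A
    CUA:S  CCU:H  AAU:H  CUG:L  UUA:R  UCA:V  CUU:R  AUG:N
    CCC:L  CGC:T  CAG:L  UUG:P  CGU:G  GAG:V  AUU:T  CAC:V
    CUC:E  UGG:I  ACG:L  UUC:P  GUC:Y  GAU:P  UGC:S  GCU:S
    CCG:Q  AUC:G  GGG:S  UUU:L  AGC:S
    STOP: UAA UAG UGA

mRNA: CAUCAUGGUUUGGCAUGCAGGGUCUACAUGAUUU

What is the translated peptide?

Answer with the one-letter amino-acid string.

start AUG at pos 4
pos 4: AUG -> N; peptide=N
pos 7: GUU -> G; peptide=NG
pos 10: UGG -> I; peptide=NGI
pos 13: CAU -> M; peptide=NGIM
pos 16: GCA -> P; peptide=NGIMP
pos 19: GGG -> S; peptide=NGIMPS
pos 22: UCU -> K; peptide=NGIMPSK
pos 25: ACA -> N; peptide=NGIMPSKN
pos 28: UGA -> STOP

Answer: NGIMPSKN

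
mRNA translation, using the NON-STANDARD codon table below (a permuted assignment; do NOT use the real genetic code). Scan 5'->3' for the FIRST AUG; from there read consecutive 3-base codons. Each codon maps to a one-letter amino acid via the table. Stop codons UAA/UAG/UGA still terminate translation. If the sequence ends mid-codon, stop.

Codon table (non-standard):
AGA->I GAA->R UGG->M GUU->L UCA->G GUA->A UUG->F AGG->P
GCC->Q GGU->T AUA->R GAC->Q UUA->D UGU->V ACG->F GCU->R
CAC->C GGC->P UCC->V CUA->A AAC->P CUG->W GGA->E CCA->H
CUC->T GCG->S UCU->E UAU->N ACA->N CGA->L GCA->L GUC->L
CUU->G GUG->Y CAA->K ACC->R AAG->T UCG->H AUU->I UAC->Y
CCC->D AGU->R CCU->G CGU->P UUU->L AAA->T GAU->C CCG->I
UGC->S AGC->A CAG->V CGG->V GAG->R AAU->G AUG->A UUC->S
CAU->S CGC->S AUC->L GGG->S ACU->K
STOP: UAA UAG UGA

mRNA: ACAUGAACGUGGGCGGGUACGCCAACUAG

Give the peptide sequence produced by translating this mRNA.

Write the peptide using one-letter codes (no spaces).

Answer: APYPSYQP

Derivation:
start AUG at pos 2
pos 2: AUG -> A; peptide=A
pos 5: AAC -> P; peptide=AP
pos 8: GUG -> Y; peptide=APY
pos 11: GGC -> P; peptide=APYP
pos 14: GGG -> S; peptide=APYPS
pos 17: UAC -> Y; peptide=APYPSY
pos 20: GCC -> Q; peptide=APYPSYQ
pos 23: AAC -> P; peptide=APYPSYQP
pos 26: UAG -> STOP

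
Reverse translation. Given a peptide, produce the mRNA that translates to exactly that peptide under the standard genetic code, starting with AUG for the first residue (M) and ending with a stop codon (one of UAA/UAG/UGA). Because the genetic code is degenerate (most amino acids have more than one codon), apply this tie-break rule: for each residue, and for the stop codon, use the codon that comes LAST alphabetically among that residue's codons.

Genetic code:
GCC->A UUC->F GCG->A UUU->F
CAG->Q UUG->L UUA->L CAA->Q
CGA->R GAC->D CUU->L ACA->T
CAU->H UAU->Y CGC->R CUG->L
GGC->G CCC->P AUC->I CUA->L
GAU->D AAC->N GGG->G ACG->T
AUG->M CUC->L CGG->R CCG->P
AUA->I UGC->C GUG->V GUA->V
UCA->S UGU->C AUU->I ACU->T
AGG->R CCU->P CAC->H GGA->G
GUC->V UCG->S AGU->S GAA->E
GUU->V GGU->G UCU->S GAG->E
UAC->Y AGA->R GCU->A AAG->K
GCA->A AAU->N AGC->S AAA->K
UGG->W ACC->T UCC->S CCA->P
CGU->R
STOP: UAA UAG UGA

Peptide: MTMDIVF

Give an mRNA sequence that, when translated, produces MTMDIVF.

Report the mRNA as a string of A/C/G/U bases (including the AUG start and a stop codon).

residue 1: M -> AUG (start codon)
residue 2: T codons sorted = ACA,ACC,ACG,ACU -> pick last = ACU
residue 3: M -> AUG (only codon)
residue 4: D codons sorted = GAC,GAU -> pick last = GAU
residue 5: I codons sorted = AUA,AUC,AUU -> pick last = AUU
residue 6: V codons sorted = GUA,GUC,GUG,GUU -> pick last = GUU
residue 7: F codons sorted = UUC,UUU -> pick last = UUU
terminator: stop codons sorted = UAA,UAG,UGA -> pick last = UGA

Answer: mRNA: AUGACUAUGGAUAUUGUUUUUUGA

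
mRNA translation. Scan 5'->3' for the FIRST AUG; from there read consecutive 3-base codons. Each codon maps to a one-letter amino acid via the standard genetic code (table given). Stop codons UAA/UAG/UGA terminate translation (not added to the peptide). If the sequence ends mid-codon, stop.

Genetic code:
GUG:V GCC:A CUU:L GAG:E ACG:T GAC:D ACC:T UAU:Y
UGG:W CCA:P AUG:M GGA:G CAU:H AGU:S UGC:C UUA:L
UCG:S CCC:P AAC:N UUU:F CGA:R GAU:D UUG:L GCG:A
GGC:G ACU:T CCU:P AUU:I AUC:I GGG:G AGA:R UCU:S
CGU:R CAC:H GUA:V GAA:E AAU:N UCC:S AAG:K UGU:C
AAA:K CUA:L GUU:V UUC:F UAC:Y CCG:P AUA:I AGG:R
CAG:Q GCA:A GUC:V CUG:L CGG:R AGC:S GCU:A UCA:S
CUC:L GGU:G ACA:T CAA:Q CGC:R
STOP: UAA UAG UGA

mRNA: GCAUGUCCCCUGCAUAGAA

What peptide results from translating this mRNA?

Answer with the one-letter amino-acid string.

Answer: MSPA

Derivation:
start AUG at pos 2
pos 2: AUG -> M; peptide=M
pos 5: UCC -> S; peptide=MS
pos 8: CCU -> P; peptide=MSP
pos 11: GCA -> A; peptide=MSPA
pos 14: UAG -> STOP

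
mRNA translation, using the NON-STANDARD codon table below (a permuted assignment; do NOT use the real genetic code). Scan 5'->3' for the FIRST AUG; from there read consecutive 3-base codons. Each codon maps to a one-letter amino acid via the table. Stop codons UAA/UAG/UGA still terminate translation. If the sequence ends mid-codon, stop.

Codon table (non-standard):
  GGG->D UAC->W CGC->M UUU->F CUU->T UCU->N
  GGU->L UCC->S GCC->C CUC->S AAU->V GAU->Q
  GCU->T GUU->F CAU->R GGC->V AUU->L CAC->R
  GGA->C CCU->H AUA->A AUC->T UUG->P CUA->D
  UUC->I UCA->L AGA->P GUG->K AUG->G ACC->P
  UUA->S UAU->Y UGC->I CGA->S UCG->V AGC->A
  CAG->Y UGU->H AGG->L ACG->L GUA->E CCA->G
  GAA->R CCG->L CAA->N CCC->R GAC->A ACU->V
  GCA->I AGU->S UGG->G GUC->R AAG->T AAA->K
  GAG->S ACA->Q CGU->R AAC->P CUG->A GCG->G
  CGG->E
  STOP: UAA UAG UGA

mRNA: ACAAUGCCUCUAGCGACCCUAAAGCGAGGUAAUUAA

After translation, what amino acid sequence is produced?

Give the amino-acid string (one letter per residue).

Answer: GHDGPDTSLV

Derivation:
start AUG at pos 3
pos 3: AUG -> G; peptide=G
pos 6: CCU -> H; peptide=GH
pos 9: CUA -> D; peptide=GHD
pos 12: GCG -> G; peptide=GHDG
pos 15: ACC -> P; peptide=GHDGP
pos 18: CUA -> D; peptide=GHDGPD
pos 21: AAG -> T; peptide=GHDGPDT
pos 24: CGA -> S; peptide=GHDGPDTS
pos 27: GGU -> L; peptide=GHDGPDTSL
pos 30: AAU -> V; peptide=GHDGPDTSLV
pos 33: UAA -> STOP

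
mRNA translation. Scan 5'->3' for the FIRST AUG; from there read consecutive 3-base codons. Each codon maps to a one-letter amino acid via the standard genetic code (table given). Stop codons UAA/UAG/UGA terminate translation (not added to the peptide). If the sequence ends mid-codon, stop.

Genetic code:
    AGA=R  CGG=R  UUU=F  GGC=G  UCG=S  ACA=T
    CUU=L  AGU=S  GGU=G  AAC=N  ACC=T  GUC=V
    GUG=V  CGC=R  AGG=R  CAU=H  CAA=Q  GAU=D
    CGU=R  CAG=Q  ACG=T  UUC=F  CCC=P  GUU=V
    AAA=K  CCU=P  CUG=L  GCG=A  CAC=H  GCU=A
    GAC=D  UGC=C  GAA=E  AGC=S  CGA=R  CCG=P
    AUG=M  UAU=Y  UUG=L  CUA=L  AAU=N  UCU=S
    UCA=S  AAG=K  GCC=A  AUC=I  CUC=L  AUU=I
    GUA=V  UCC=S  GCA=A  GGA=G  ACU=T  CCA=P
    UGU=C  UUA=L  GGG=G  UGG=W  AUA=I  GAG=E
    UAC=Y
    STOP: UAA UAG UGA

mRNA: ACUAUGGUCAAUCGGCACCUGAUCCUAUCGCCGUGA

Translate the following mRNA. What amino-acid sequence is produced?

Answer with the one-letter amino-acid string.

Answer: MVNRHLILSP

Derivation:
start AUG at pos 3
pos 3: AUG -> M; peptide=M
pos 6: GUC -> V; peptide=MV
pos 9: AAU -> N; peptide=MVN
pos 12: CGG -> R; peptide=MVNR
pos 15: CAC -> H; peptide=MVNRH
pos 18: CUG -> L; peptide=MVNRHL
pos 21: AUC -> I; peptide=MVNRHLI
pos 24: CUA -> L; peptide=MVNRHLIL
pos 27: UCG -> S; peptide=MVNRHLILS
pos 30: CCG -> P; peptide=MVNRHLILSP
pos 33: UGA -> STOP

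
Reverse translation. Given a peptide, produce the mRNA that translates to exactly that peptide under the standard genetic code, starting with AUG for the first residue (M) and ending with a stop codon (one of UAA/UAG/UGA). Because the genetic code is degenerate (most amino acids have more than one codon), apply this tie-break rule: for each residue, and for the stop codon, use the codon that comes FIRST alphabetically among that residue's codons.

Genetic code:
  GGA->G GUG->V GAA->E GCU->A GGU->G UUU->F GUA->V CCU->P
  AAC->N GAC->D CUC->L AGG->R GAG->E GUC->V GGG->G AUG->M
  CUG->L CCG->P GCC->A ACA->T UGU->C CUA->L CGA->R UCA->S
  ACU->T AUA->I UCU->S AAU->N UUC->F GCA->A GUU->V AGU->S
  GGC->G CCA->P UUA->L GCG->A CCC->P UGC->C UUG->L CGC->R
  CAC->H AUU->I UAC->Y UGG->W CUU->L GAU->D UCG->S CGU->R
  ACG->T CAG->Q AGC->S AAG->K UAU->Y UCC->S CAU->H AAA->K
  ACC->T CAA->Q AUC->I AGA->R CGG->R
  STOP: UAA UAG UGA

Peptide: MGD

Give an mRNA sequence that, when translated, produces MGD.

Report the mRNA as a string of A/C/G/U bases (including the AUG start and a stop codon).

Answer: mRNA: AUGGGAGACUAA

Derivation:
residue 1: M -> AUG (start codon)
residue 2: G codons sorted = GGA,GGC,GGG,GGU -> pick first = GGA
residue 3: D codons sorted = GAC,GAU -> pick first = GAC
terminator: stop codons sorted = UAA,UAG,UGA -> pick first = UAA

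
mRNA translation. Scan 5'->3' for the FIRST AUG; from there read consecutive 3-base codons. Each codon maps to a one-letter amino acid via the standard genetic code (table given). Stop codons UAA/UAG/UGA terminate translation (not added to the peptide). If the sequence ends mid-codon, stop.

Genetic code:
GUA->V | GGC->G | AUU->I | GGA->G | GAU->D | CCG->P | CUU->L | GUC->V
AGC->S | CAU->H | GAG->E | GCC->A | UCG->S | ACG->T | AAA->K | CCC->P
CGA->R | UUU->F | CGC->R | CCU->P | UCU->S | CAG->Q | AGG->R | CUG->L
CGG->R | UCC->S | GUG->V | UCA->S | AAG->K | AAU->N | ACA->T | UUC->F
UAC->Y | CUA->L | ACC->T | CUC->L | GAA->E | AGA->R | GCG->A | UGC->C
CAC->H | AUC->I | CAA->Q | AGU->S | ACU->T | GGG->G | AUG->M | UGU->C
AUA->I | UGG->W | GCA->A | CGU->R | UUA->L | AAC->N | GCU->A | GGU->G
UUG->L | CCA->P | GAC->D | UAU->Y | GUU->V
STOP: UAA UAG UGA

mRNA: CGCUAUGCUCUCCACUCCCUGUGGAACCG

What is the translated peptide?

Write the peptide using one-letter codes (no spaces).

start AUG at pos 4
pos 4: AUG -> M; peptide=M
pos 7: CUC -> L; peptide=ML
pos 10: UCC -> S; peptide=MLS
pos 13: ACU -> T; peptide=MLST
pos 16: CCC -> P; peptide=MLSTP
pos 19: UGU -> C; peptide=MLSTPC
pos 22: GGA -> G; peptide=MLSTPCG
pos 25: ACC -> T; peptide=MLSTPCGT
pos 28: only 1 nt remain (<3), stop (end of mRNA)

Answer: MLSTPCGT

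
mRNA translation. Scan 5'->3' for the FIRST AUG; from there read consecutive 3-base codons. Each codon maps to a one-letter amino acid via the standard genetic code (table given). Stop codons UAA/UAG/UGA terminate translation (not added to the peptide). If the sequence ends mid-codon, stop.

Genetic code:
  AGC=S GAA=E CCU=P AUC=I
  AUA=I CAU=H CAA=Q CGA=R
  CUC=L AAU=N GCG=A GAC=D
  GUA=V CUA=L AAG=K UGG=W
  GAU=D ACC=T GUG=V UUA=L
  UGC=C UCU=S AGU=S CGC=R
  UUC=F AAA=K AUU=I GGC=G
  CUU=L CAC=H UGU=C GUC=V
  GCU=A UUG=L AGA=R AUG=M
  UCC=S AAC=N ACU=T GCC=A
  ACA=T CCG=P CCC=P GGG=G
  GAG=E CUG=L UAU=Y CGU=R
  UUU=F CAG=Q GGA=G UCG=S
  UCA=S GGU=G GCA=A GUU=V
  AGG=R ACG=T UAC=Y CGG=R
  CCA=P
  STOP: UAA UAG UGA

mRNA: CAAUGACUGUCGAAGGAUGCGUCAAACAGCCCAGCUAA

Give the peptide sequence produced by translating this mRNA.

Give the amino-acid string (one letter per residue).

start AUG at pos 2
pos 2: AUG -> M; peptide=M
pos 5: ACU -> T; peptide=MT
pos 8: GUC -> V; peptide=MTV
pos 11: GAA -> E; peptide=MTVE
pos 14: GGA -> G; peptide=MTVEG
pos 17: UGC -> C; peptide=MTVEGC
pos 20: GUC -> V; peptide=MTVEGCV
pos 23: AAA -> K; peptide=MTVEGCVK
pos 26: CAG -> Q; peptide=MTVEGCVKQ
pos 29: CCC -> P; peptide=MTVEGCVKQP
pos 32: AGC -> S; peptide=MTVEGCVKQPS
pos 35: UAA -> STOP

Answer: MTVEGCVKQPS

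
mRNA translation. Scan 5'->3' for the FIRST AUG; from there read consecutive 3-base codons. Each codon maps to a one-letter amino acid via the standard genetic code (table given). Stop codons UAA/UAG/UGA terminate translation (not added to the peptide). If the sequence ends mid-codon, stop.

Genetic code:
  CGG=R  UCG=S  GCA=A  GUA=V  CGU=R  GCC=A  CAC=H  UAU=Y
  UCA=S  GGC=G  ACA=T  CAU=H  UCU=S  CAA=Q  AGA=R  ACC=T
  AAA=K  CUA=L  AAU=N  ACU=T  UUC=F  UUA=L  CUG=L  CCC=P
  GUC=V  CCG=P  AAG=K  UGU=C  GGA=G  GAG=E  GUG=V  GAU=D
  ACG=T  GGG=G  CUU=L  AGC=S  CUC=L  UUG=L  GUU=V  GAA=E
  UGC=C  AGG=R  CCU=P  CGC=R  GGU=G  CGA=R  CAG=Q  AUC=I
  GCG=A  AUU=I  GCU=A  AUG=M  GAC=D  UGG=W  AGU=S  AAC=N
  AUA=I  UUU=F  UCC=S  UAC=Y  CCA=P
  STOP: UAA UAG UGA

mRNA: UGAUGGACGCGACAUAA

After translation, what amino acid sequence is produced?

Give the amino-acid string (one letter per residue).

Answer: MDAT

Derivation:
start AUG at pos 2
pos 2: AUG -> M; peptide=M
pos 5: GAC -> D; peptide=MD
pos 8: GCG -> A; peptide=MDA
pos 11: ACA -> T; peptide=MDAT
pos 14: UAA -> STOP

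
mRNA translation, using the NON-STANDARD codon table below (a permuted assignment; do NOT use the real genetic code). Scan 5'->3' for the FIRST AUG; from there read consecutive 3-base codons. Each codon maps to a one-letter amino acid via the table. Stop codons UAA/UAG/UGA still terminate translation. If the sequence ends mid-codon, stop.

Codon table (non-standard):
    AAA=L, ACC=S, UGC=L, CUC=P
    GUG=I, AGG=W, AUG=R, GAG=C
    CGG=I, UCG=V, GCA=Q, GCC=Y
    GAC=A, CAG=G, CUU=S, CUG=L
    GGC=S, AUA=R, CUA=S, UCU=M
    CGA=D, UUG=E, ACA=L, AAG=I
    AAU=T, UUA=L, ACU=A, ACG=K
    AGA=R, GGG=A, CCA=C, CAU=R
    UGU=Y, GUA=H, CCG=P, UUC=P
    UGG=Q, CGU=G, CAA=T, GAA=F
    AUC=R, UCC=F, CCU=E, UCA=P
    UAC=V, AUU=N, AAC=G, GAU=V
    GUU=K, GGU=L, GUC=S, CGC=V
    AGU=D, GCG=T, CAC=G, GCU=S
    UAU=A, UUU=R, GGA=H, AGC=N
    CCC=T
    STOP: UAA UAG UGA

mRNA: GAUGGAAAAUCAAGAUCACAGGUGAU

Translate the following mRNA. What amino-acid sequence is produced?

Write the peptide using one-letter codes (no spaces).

Answer: RFTTVGW

Derivation:
start AUG at pos 1
pos 1: AUG -> R; peptide=R
pos 4: GAA -> F; peptide=RF
pos 7: AAU -> T; peptide=RFT
pos 10: CAA -> T; peptide=RFTT
pos 13: GAU -> V; peptide=RFTTV
pos 16: CAC -> G; peptide=RFTTVG
pos 19: AGG -> W; peptide=RFTTVGW
pos 22: UGA -> STOP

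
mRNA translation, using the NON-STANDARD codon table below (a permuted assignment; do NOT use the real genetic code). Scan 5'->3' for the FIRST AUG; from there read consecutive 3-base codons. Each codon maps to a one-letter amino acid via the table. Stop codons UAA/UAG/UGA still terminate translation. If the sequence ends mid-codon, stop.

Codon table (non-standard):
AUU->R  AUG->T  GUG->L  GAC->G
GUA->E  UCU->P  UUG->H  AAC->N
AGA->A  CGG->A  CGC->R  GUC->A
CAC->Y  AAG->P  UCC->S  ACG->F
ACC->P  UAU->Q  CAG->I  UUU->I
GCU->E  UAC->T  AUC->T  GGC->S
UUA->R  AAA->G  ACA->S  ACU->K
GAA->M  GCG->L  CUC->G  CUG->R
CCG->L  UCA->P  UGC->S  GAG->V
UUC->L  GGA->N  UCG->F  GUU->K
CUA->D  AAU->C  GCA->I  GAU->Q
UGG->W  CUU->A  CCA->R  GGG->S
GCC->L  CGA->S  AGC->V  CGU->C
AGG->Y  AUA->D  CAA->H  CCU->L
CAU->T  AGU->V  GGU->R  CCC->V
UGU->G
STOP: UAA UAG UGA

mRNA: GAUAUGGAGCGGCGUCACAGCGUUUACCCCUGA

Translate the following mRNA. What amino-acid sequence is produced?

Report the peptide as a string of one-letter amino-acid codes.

start AUG at pos 3
pos 3: AUG -> T; peptide=T
pos 6: GAG -> V; peptide=TV
pos 9: CGG -> A; peptide=TVA
pos 12: CGU -> C; peptide=TVAC
pos 15: CAC -> Y; peptide=TVACY
pos 18: AGC -> V; peptide=TVACYV
pos 21: GUU -> K; peptide=TVACYVK
pos 24: UAC -> T; peptide=TVACYVKT
pos 27: CCC -> V; peptide=TVACYVKTV
pos 30: UGA -> STOP

Answer: TVACYVKTV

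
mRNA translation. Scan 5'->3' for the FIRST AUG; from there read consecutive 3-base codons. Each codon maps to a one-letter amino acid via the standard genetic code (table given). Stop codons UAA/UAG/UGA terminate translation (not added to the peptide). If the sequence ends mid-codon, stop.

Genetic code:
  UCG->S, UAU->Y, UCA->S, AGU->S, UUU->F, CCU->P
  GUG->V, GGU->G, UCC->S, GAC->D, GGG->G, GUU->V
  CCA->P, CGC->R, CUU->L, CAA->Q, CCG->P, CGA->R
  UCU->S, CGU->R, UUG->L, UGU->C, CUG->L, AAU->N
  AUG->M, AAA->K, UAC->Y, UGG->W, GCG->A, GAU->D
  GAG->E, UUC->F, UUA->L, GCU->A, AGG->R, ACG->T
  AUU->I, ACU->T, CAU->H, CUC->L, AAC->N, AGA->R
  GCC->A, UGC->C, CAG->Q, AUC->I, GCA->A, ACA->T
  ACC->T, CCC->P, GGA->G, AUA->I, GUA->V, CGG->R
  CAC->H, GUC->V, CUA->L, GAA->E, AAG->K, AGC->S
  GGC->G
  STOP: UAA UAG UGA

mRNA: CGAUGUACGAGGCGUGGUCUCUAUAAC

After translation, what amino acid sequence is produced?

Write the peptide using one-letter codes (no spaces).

Answer: MYEAWSL

Derivation:
start AUG at pos 2
pos 2: AUG -> M; peptide=M
pos 5: UAC -> Y; peptide=MY
pos 8: GAG -> E; peptide=MYE
pos 11: GCG -> A; peptide=MYEA
pos 14: UGG -> W; peptide=MYEAW
pos 17: UCU -> S; peptide=MYEAWS
pos 20: CUA -> L; peptide=MYEAWSL
pos 23: UAA -> STOP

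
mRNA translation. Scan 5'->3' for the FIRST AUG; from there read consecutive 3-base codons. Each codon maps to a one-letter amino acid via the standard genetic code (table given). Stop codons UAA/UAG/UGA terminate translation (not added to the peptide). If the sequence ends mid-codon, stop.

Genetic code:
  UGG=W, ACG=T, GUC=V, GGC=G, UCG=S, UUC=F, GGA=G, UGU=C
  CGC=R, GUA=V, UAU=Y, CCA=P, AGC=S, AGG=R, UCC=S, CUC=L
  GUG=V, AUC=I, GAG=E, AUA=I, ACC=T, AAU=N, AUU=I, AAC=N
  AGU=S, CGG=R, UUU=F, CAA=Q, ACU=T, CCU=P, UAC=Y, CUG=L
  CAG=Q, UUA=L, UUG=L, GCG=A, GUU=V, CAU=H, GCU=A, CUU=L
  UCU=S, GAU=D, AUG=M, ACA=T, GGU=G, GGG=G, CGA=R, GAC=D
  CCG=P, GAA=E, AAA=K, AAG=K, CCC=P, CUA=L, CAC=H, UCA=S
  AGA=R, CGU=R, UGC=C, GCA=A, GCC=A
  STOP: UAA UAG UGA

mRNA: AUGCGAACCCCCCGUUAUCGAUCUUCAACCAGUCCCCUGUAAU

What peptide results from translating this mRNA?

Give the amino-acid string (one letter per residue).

start AUG at pos 0
pos 0: AUG -> M; peptide=M
pos 3: CGA -> R; peptide=MR
pos 6: ACC -> T; peptide=MRT
pos 9: CCC -> P; peptide=MRTP
pos 12: CGU -> R; peptide=MRTPR
pos 15: UAU -> Y; peptide=MRTPRY
pos 18: CGA -> R; peptide=MRTPRYR
pos 21: UCU -> S; peptide=MRTPRYRS
pos 24: UCA -> S; peptide=MRTPRYRSS
pos 27: ACC -> T; peptide=MRTPRYRSST
pos 30: AGU -> S; peptide=MRTPRYRSSTS
pos 33: CCC -> P; peptide=MRTPRYRSSTSP
pos 36: CUG -> L; peptide=MRTPRYRSSTSPL
pos 39: UAA -> STOP

Answer: MRTPRYRSSTSPL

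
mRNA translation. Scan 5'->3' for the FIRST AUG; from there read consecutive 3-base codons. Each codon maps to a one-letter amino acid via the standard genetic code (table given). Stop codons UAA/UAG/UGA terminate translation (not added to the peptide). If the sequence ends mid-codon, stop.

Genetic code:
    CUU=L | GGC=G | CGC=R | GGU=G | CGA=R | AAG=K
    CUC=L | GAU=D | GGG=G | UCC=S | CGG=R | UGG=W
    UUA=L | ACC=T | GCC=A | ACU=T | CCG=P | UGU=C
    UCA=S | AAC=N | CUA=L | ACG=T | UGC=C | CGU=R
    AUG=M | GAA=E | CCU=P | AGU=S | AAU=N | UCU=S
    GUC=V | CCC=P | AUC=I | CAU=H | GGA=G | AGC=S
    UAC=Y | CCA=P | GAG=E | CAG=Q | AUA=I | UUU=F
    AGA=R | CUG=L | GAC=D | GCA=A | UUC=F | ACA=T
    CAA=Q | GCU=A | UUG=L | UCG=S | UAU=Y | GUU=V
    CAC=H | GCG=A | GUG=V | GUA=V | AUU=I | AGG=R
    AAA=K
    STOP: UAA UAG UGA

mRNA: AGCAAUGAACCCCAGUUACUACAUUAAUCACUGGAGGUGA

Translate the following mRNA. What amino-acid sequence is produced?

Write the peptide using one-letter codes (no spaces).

Answer: MNPSYYINHWR

Derivation:
start AUG at pos 4
pos 4: AUG -> M; peptide=M
pos 7: AAC -> N; peptide=MN
pos 10: CCC -> P; peptide=MNP
pos 13: AGU -> S; peptide=MNPS
pos 16: UAC -> Y; peptide=MNPSY
pos 19: UAC -> Y; peptide=MNPSYY
pos 22: AUU -> I; peptide=MNPSYYI
pos 25: AAU -> N; peptide=MNPSYYIN
pos 28: CAC -> H; peptide=MNPSYYINH
pos 31: UGG -> W; peptide=MNPSYYINHW
pos 34: AGG -> R; peptide=MNPSYYINHWR
pos 37: UGA -> STOP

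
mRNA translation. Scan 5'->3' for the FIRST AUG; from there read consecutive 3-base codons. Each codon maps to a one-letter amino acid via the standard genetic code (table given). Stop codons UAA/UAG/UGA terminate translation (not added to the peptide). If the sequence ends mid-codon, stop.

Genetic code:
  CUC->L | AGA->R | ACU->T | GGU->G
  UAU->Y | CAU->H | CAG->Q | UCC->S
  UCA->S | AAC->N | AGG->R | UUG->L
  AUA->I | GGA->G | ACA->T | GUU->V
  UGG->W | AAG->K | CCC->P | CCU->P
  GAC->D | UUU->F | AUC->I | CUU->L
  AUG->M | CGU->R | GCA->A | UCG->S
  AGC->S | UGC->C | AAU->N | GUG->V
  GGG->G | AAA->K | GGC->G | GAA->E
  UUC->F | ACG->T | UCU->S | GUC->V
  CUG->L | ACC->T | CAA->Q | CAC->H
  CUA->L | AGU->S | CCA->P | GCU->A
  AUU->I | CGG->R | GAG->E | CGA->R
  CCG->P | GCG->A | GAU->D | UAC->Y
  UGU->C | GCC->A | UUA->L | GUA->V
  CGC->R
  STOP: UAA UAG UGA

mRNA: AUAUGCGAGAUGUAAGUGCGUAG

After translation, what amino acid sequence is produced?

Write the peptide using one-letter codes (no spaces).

start AUG at pos 2
pos 2: AUG -> M; peptide=M
pos 5: CGA -> R; peptide=MR
pos 8: GAU -> D; peptide=MRD
pos 11: GUA -> V; peptide=MRDV
pos 14: AGU -> S; peptide=MRDVS
pos 17: GCG -> A; peptide=MRDVSA
pos 20: UAG -> STOP

Answer: MRDVSA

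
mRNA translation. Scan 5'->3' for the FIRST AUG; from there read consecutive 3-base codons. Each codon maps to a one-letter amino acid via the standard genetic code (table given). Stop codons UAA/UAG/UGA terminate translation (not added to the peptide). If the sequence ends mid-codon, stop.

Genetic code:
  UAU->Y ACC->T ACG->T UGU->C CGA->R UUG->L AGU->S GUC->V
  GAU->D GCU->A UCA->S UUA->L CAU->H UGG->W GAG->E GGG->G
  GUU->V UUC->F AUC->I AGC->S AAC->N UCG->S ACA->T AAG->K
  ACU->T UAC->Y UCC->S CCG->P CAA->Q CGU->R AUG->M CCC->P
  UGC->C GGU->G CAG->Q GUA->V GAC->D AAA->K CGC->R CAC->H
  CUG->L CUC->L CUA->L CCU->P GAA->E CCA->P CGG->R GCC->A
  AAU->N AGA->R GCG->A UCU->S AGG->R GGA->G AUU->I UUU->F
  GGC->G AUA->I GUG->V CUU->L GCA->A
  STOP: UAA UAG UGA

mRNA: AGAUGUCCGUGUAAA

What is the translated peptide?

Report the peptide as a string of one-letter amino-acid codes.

Answer: MSV

Derivation:
start AUG at pos 2
pos 2: AUG -> M; peptide=M
pos 5: UCC -> S; peptide=MS
pos 8: GUG -> V; peptide=MSV
pos 11: UAA -> STOP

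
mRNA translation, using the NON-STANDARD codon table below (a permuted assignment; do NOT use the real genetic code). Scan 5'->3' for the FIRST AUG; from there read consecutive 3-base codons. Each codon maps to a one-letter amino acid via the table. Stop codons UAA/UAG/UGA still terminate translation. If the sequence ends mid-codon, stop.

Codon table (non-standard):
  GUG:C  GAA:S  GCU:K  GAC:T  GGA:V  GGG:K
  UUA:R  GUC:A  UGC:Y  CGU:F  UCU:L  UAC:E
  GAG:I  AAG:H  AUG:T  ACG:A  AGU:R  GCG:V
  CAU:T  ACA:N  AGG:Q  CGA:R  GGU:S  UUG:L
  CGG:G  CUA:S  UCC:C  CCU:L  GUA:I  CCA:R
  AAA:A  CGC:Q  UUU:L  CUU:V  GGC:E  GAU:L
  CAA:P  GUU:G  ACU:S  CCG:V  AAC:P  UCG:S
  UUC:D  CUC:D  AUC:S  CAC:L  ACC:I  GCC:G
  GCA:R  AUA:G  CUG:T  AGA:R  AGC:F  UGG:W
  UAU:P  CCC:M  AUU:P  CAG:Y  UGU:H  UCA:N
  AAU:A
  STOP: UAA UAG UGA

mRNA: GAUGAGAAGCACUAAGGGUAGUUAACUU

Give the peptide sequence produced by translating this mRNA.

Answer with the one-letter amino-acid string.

start AUG at pos 1
pos 1: AUG -> T; peptide=T
pos 4: AGA -> R; peptide=TR
pos 7: AGC -> F; peptide=TRF
pos 10: ACU -> S; peptide=TRFS
pos 13: AAG -> H; peptide=TRFSH
pos 16: GGU -> S; peptide=TRFSHS
pos 19: AGU -> R; peptide=TRFSHSR
pos 22: UAA -> STOP

Answer: TRFSHSR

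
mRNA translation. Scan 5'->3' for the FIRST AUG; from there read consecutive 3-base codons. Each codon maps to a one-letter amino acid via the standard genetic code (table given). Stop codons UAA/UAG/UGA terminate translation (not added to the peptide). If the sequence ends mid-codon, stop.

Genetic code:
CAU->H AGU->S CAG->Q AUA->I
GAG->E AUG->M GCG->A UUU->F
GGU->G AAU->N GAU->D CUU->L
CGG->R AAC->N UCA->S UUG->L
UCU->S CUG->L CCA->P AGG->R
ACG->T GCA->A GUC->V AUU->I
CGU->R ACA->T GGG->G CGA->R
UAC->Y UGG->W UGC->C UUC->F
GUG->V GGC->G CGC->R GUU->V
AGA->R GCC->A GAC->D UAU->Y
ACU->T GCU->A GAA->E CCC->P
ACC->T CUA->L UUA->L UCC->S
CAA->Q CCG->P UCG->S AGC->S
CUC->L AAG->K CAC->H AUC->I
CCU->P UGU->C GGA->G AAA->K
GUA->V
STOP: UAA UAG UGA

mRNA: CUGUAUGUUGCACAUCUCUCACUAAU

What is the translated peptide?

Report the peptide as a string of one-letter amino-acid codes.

Answer: MLHISH

Derivation:
start AUG at pos 4
pos 4: AUG -> M; peptide=M
pos 7: UUG -> L; peptide=ML
pos 10: CAC -> H; peptide=MLH
pos 13: AUC -> I; peptide=MLHI
pos 16: UCU -> S; peptide=MLHIS
pos 19: CAC -> H; peptide=MLHISH
pos 22: UAA -> STOP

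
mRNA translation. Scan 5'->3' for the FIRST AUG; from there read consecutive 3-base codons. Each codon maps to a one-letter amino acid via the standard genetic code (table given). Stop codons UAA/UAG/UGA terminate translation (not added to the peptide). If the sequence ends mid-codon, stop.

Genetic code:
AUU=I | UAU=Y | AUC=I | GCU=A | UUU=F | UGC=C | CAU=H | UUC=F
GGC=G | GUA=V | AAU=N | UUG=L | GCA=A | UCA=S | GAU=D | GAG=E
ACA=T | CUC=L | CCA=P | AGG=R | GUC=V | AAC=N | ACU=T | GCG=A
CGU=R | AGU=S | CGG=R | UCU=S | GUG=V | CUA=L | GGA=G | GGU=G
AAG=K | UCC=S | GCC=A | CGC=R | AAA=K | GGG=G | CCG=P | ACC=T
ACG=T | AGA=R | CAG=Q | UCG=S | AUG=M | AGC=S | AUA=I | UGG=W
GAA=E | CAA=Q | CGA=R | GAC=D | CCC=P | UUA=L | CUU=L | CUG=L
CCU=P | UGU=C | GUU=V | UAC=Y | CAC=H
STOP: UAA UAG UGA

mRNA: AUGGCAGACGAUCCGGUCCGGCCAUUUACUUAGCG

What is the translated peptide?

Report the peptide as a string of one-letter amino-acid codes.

Answer: MADDPVRPFT

Derivation:
start AUG at pos 0
pos 0: AUG -> M; peptide=M
pos 3: GCA -> A; peptide=MA
pos 6: GAC -> D; peptide=MAD
pos 9: GAU -> D; peptide=MADD
pos 12: CCG -> P; peptide=MADDP
pos 15: GUC -> V; peptide=MADDPV
pos 18: CGG -> R; peptide=MADDPVR
pos 21: CCA -> P; peptide=MADDPVRP
pos 24: UUU -> F; peptide=MADDPVRPF
pos 27: ACU -> T; peptide=MADDPVRPFT
pos 30: UAG -> STOP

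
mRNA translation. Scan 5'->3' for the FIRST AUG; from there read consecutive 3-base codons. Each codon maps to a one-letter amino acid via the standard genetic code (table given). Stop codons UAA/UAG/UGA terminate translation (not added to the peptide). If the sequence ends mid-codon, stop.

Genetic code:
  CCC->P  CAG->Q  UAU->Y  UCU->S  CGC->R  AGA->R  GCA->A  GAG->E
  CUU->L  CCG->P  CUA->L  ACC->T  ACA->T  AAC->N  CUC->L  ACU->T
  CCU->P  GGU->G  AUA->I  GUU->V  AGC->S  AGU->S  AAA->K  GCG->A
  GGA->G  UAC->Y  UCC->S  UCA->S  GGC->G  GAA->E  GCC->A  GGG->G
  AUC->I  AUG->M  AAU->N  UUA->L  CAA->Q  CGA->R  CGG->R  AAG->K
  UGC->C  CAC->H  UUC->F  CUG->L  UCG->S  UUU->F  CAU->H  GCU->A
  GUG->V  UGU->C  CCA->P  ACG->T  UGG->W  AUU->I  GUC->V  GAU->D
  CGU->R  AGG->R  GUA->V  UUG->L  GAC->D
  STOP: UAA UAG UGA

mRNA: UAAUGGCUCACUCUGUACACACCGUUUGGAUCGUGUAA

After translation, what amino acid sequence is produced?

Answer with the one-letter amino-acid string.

Answer: MAHSVHTVWIV

Derivation:
start AUG at pos 2
pos 2: AUG -> M; peptide=M
pos 5: GCU -> A; peptide=MA
pos 8: CAC -> H; peptide=MAH
pos 11: UCU -> S; peptide=MAHS
pos 14: GUA -> V; peptide=MAHSV
pos 17: CAC -> H; peptide=MAHSVH
pos 20: ACC -> T; peptide=MAHSVHT
pos 23: GUU -> V; peptide=MAHSVHTV
pos 26: UGG -> W; peptide=MAHSVHTVW
pos 29: AUC -> I; peptide=MAHSVHTVWI
pos 32: GUG -> V; peptide=MAHSVHTVWIV
pos 35: UAA -> STOP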